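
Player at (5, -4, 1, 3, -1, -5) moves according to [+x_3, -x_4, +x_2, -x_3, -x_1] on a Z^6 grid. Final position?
(4, -3, 1, 2, -1, -5)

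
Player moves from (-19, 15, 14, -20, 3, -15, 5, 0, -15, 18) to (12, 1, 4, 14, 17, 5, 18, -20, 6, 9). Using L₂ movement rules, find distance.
64.0312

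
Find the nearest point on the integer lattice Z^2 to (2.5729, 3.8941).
(3, 4)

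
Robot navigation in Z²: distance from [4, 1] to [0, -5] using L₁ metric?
10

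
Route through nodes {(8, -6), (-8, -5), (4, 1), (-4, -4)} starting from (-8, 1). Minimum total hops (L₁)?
35
(one optimal route: (-8, 1) → (-8, -5) → (-4, -4) → (4, 1) → (8, -6))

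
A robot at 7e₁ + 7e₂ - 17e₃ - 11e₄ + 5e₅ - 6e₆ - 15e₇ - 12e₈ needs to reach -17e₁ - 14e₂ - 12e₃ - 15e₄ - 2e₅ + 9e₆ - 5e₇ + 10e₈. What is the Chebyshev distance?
24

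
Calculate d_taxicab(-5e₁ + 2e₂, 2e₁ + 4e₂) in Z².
9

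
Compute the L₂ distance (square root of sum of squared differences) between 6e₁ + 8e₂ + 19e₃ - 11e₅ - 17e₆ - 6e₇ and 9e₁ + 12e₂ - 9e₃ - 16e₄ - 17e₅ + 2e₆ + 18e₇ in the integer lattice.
45.1442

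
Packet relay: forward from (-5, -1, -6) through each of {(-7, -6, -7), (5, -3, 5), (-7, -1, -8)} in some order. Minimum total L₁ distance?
37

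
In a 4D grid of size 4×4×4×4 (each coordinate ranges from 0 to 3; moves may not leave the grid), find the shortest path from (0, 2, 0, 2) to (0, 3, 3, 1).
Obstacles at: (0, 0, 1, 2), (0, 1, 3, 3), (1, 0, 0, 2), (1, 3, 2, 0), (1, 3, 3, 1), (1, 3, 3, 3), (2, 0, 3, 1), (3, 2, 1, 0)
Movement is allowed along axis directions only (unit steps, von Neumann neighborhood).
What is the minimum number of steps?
5
(one shortest path: (0, 2, 0, 2) → (0, 3, 0, 2) → (0, 3, 1, 2) → (0, 3, 2, 2) → (0, 3, 3, 2) → (0, 3, 3, 1))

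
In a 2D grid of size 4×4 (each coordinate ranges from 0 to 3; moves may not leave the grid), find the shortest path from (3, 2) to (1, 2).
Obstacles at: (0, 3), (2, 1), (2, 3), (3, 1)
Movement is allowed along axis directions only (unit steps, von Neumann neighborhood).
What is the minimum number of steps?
2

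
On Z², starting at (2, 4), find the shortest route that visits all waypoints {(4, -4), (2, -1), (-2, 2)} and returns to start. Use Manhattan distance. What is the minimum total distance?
28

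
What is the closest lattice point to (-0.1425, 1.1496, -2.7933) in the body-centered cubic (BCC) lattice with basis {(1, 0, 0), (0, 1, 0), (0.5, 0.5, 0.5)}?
(0, 1, -3)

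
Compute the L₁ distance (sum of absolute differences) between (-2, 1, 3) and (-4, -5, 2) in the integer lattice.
9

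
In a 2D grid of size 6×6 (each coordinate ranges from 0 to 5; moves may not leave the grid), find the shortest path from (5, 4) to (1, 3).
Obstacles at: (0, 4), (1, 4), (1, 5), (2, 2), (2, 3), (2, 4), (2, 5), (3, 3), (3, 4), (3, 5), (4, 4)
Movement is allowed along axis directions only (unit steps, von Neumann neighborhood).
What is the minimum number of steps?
9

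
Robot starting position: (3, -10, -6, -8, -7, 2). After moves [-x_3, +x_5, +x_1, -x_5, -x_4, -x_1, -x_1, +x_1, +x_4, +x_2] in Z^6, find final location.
(3, -9, -7, -8, -7, 2)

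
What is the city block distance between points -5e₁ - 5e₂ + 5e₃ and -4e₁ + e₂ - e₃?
13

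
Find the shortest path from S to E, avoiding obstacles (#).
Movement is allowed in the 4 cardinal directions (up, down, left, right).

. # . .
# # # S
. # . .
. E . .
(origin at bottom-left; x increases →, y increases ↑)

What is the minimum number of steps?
4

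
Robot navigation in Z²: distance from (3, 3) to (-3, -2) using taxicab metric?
11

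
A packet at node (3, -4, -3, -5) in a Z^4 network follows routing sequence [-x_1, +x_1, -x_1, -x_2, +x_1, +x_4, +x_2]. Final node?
(3, -4, -3, -4)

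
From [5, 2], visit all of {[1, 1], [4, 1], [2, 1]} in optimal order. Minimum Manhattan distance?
5
(one optimal route: (5, 2) → (4, 1) → (2, 1) → (1, 1))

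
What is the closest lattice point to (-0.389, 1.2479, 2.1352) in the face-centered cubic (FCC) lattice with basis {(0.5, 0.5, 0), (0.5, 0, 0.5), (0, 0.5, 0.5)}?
(-0.5, 1.5, 2)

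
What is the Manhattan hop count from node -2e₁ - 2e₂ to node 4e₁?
8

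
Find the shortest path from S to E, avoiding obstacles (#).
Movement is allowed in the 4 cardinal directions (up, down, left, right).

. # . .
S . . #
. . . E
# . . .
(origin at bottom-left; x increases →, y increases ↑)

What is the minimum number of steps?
4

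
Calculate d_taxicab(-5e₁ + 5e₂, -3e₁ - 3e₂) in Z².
10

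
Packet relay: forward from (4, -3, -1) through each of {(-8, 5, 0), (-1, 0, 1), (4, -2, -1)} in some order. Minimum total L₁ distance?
23
(one optimal route: (4, -3, -1) → (4, -2, -1) → (-1, 0, 1) → (-8, 5, 0))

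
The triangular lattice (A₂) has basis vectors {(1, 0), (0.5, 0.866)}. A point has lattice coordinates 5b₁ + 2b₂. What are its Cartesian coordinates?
(6, 1.732)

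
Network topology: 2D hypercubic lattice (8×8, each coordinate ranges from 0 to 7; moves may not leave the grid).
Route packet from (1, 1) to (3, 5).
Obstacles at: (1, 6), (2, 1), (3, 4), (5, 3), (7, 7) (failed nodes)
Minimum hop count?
6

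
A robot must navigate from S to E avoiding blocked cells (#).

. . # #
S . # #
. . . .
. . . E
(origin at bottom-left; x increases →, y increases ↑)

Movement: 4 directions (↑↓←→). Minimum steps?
5
(one shortest path: (0, 2) → (1, 2) → (1, 1) → (2, 1) → (3, 1) → (3, 0))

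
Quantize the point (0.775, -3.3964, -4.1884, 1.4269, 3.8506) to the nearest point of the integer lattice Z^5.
(1, -3, -4, 1, 4)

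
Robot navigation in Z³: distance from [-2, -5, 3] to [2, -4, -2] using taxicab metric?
10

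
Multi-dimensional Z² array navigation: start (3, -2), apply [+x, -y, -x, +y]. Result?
(3, -2)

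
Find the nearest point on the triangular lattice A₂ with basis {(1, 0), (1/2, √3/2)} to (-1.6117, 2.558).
(-1.5, 2.598)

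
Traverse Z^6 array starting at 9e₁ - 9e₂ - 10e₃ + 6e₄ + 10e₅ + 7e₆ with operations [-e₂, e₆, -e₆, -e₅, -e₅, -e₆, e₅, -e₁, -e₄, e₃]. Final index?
(8, -10, -9, 5, 9, 6)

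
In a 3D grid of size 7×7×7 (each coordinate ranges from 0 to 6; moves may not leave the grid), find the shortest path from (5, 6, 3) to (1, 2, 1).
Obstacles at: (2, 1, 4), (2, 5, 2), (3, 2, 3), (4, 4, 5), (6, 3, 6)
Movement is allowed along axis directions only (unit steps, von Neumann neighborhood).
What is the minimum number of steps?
10
(one shortest path: (5, 6, 3) → (4, 6, 3) → (3, 6, 3) → (2, 6, 3) → (1, 6, 3) → (1, 5, 3) → (1, 4, 3) → (1, 3, 3) → (1, 2, 3) → (1, 2, 2) → (1, 2, 1))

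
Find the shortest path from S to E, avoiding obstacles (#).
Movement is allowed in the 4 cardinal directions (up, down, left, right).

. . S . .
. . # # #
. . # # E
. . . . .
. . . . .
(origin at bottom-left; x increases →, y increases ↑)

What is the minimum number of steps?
8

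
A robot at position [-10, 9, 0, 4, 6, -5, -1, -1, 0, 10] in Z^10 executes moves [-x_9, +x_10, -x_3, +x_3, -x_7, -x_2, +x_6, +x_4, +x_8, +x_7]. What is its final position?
(-10, 8, 0, 5, 6, -4, -1, 0, -1, 11)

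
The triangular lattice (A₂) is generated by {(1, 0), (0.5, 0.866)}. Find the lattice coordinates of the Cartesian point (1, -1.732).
2b₁ - 2b₂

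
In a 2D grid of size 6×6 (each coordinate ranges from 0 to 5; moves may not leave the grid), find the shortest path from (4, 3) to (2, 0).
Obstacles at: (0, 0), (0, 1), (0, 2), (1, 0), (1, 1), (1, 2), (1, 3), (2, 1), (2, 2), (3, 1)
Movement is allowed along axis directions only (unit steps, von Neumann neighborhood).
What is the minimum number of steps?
5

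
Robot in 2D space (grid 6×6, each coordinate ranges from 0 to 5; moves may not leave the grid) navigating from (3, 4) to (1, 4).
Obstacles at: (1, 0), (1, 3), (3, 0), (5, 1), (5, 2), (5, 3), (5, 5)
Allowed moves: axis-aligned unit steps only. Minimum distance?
2
(one shortest path: (3, 4) → (2, 4) → (1, 4))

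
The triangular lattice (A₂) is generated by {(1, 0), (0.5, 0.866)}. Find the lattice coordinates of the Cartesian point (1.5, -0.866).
2b₁ - b₂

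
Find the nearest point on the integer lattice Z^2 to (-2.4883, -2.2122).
(-2, -2)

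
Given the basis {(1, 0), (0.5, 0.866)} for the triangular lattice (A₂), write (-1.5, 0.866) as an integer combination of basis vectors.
-2b₁ + b₂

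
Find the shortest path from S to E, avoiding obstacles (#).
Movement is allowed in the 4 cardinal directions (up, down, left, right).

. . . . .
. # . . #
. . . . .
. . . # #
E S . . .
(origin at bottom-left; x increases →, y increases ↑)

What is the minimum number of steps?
1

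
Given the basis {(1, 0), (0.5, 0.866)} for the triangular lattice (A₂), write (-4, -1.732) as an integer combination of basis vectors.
-3b₁ - 2b₂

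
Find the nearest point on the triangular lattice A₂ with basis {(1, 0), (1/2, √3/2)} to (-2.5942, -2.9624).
(-2.5, -2.598)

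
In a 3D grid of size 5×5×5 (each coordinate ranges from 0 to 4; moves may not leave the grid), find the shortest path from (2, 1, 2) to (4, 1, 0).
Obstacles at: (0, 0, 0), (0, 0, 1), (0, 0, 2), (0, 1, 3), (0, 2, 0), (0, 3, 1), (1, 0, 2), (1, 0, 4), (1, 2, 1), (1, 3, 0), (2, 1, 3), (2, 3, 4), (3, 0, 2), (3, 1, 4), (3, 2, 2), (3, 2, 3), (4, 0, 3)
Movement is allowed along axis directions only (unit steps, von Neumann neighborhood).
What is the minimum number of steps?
4
(one shortest path: (2, 1, 2) → (3, 1, 2) → (4, 1, 2) → (4, 1, 1) → (4, 1, 0))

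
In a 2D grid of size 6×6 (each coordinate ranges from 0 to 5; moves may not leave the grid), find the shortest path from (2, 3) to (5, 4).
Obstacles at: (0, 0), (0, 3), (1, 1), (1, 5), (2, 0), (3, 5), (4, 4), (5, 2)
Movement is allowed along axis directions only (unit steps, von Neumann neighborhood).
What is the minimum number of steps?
4
(one shortest path: (2, 3) → (3, 3) → (4, 3) → (5, 3) → (5, 4))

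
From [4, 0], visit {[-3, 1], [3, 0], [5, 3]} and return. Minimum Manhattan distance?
22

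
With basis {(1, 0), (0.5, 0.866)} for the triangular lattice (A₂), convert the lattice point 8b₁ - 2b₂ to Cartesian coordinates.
(7, -1.732)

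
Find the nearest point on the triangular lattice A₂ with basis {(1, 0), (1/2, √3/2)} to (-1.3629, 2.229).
(-1.5, 2.598)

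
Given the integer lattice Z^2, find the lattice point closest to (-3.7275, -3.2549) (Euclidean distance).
(-4, -3)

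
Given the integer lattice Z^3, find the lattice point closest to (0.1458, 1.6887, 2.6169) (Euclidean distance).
(0, 2, 3)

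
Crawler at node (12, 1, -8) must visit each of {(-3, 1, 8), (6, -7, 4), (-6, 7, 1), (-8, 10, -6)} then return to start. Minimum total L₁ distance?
106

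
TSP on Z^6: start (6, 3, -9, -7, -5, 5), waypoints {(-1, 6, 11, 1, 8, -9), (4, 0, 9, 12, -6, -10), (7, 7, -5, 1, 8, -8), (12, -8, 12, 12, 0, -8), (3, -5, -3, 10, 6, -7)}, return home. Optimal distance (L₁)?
228
(one optimal route: (6, 3, -9, -7, -5, 5) → (7, 7, -5, 1, 8, -8) → (-1, 6, 11, 1, 8, -9) → (4, 0, 9, 12, -6, -10) → (12, -8, 12, 12, 0, -8) → (3, -5, -3, 10, 6, -7) → (6, 3, -9, -7, -5, 5))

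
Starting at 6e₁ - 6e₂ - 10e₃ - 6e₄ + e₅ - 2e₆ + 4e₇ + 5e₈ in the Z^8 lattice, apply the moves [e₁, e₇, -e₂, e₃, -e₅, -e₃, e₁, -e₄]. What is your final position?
(8, -7, -10, -7, 0, -2, 5, 5)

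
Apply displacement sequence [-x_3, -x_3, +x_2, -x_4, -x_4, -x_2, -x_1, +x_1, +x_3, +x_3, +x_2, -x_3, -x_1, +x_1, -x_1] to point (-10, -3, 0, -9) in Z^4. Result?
(-11, -2, -1, -11)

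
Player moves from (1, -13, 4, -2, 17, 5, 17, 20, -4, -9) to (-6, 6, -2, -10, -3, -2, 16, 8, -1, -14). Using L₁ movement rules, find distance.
88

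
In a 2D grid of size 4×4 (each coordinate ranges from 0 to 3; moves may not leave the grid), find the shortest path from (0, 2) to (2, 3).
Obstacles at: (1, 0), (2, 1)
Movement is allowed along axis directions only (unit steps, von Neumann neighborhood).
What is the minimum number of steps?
3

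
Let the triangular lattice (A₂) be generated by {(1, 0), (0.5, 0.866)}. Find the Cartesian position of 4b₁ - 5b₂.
(1.5, -4.33)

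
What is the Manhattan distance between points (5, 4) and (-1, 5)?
7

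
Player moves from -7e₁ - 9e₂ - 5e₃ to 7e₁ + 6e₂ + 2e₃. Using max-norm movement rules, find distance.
15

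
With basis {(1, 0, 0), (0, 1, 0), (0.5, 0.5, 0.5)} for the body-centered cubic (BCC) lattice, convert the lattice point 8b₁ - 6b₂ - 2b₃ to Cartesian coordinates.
(7, -7, -1)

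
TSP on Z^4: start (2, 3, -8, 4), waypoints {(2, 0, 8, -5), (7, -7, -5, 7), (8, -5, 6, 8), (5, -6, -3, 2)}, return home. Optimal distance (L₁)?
98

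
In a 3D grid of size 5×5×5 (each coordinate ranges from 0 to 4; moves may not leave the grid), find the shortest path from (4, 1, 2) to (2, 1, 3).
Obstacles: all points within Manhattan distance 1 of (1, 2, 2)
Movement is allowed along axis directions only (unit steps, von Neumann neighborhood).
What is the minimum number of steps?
3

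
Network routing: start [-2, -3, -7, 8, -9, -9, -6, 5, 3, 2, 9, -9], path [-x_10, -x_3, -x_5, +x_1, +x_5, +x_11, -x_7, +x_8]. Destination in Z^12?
(-1, -3, -8, 8, -9, -9, -7, 6, 3, 1, 10, -9)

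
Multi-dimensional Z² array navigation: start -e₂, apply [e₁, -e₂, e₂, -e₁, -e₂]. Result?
(0, -2)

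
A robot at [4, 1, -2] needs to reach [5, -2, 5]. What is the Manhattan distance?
11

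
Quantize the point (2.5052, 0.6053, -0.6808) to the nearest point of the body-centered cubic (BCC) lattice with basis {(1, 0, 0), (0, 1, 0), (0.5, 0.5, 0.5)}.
(2.5, 0.5, -0.5)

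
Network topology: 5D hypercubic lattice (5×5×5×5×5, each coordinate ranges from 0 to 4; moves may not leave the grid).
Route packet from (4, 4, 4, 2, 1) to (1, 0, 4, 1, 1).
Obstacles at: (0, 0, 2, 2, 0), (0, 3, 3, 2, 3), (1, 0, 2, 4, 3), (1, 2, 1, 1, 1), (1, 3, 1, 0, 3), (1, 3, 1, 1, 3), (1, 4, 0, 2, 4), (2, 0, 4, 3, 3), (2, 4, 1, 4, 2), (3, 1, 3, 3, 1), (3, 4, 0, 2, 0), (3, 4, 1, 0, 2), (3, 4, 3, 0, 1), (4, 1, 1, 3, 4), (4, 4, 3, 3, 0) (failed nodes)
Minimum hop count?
8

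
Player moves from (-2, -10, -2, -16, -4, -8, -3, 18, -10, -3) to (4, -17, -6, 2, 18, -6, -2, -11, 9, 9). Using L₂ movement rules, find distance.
47.5395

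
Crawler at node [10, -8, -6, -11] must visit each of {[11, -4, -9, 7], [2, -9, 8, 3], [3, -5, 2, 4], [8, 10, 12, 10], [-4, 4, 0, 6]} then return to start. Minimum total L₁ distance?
170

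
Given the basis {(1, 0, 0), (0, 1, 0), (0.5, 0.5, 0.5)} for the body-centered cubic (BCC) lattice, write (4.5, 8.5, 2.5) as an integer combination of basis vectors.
2b₁ + 6b₂ + 5b₃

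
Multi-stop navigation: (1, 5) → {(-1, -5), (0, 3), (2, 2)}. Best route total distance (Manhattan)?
16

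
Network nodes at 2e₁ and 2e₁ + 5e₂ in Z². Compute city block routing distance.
5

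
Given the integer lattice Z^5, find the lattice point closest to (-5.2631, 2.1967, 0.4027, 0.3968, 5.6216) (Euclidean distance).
(-5, 2, 0, 0, 6)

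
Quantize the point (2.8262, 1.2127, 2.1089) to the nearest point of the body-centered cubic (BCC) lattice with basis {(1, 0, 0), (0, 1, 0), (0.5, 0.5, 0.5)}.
(3, 1, 2)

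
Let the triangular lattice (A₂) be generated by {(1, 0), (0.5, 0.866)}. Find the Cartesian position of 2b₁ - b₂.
(1.5, -0.866)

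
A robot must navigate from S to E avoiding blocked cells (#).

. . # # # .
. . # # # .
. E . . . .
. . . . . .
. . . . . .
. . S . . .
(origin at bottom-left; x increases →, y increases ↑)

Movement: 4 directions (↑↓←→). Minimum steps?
4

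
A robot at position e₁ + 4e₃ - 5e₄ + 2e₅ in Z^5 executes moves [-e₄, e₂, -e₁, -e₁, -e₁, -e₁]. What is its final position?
(-3, 1, 4, -6, 2)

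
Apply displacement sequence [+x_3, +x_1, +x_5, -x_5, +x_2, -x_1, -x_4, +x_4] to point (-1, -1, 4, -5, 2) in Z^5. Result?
(-1, 0, 5, -5, 2)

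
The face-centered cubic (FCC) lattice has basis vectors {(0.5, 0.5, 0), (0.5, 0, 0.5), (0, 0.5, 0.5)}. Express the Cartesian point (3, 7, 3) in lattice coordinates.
7b₁ - b₂ + 7b₃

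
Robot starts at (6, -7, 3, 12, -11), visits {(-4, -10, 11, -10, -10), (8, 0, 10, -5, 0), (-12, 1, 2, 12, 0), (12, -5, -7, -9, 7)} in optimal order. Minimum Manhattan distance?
173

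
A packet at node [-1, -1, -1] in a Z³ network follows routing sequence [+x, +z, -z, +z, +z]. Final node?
(0, -1, 1)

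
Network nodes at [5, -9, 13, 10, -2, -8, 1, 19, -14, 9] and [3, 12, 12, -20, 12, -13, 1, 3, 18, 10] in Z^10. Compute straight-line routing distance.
53.3667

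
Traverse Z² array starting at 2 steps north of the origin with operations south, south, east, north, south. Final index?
(1, 0)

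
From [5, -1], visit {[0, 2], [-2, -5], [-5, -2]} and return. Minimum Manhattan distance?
34
(one optimal route: (5, -1) → (0, 2) → (-2, -5) → (-5, -2) → (5, -1))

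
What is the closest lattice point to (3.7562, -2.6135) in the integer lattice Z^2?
(4, -3)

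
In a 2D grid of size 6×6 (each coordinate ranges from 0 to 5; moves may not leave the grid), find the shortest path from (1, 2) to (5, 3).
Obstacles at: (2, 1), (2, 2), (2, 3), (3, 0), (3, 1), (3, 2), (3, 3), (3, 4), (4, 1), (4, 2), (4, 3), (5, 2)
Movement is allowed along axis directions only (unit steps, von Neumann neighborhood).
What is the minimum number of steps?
9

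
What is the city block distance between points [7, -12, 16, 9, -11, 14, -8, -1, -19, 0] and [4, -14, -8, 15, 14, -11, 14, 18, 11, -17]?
173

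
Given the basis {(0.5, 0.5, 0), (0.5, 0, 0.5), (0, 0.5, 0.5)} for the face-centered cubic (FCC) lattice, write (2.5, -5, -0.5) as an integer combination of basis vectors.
-2b₁ + 7b₂ - 8b₃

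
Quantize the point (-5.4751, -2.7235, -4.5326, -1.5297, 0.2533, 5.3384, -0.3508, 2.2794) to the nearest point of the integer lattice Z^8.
(-5, -3, -5, -2, 0, 5, 0, 2)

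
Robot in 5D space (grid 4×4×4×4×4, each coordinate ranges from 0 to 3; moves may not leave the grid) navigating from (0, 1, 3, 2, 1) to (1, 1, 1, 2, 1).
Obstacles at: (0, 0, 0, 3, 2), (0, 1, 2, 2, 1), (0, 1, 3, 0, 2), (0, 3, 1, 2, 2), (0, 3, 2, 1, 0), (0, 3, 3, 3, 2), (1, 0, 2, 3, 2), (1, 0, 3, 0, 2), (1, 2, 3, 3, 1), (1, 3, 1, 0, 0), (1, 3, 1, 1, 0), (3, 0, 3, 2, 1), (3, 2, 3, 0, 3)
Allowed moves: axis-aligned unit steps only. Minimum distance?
3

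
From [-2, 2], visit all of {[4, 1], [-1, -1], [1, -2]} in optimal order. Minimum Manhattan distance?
13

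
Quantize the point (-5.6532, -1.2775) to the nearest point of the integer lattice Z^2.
(-6, -1)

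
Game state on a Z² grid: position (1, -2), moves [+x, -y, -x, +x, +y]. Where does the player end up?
(2, -2)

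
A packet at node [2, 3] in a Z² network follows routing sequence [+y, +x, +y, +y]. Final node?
(3, 6)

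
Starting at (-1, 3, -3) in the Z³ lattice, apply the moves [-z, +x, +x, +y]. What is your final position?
(1, 4, -4)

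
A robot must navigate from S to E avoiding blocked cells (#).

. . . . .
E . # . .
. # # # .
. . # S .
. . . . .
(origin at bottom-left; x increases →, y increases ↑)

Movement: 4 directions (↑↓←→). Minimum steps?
7
(one shortest path: (3, 1) → (3, 0) → (2, 0) → (1, 0) → (0, 0) → (0, 1) → (0, 2) → (0, 3))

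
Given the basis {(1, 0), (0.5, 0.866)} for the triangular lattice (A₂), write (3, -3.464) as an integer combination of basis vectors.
5b₁ - 4b₂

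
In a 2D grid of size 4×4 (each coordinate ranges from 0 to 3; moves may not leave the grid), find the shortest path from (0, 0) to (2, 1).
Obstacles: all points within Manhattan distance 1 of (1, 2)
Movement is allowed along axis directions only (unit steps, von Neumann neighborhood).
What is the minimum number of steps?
3
(one shortest path: (0, 0) → (1, 0) → (2, 0) → (2, 1))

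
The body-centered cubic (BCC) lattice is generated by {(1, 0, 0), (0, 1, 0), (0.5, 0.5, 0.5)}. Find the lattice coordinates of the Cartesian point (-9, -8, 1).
-10b₁ - 9b₂ + 2b₃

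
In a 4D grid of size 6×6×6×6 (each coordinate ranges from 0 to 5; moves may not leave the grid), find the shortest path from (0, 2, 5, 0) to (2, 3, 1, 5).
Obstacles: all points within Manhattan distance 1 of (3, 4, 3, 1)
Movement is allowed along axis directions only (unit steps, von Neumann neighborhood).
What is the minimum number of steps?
12
(one shortest path: (0, 2, 5, 0) → (1, 2, 5, 0) → (2, 2, 5, 0) → (2, 3, 5, 0) → (2, 3, 4, 0) → (2, 3, 3, 0) → (2, 3, 2, 0) → (2, 3, 1, 0) → (2, 3, 1, 1) → (2, 3, 1, 2) → (2, 3, 1, 3) → (2, 3, 1, 4) → (2, 3, 1, 5))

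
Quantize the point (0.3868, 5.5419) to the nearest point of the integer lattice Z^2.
(0, 6)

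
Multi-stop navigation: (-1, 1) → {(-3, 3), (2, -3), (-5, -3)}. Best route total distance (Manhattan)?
19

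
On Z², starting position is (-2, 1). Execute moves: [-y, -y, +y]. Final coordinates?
(-2, 0)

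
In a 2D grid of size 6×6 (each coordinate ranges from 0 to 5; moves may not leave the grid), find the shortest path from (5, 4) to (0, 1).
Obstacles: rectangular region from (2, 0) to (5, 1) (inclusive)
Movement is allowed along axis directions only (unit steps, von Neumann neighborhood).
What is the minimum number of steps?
8
(one shortest path: (5, 4) → (4, 4) → (3, 4) → (2, 4) → (1, 4) → (0, 4) → (0, 3) → (0, 2) → (0, 1))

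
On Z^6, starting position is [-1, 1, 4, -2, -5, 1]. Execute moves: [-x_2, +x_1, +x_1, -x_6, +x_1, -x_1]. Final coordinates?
(1, 0, 4, -2, -5, 0)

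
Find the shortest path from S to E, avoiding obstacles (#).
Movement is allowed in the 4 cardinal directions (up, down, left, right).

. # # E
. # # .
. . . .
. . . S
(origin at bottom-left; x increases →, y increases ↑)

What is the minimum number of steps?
3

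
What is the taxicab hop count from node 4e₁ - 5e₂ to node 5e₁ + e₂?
7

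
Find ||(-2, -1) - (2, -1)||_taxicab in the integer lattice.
4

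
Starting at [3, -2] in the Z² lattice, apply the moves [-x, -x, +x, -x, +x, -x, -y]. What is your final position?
(1, -3)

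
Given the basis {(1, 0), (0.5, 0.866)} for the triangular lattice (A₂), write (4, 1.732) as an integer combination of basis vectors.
3b₁ + 2b₂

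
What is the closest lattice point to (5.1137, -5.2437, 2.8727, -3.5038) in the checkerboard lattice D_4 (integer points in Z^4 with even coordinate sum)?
(5, -5, 3, -3)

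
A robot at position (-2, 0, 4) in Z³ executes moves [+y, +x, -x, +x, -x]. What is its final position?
(-2, 1, 4)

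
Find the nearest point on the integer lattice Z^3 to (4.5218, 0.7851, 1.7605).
(5, 1, 2)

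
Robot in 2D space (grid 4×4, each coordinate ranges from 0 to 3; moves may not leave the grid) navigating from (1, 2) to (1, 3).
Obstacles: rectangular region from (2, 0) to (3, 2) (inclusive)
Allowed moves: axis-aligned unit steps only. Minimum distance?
1
(one shortest path: (1, 2) → (1, 3))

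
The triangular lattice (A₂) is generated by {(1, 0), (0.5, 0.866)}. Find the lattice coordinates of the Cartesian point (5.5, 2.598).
4b₁ + 3b₂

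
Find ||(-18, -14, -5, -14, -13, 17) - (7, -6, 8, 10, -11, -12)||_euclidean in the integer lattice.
47.7389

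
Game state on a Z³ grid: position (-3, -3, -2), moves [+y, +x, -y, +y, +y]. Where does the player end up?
(-2, -1, -2)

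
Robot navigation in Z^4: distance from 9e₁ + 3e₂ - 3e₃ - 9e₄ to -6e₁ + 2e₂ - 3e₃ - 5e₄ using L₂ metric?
15.5563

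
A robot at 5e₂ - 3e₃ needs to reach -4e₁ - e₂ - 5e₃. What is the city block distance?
12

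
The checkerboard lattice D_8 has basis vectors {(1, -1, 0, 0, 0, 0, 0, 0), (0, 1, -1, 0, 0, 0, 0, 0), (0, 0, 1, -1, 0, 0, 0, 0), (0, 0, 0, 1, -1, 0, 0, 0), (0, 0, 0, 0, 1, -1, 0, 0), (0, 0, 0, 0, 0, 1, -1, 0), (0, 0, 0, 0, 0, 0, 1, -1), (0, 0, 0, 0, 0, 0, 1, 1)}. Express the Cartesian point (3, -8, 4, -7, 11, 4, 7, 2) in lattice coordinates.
3b₁ - 5b₂ - b₃ - 8b₄ + 3b₅ + 7b₆ + 6b₇ + 8b₈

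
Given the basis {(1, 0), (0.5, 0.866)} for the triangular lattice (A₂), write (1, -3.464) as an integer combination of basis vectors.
3b₁ - 4b₂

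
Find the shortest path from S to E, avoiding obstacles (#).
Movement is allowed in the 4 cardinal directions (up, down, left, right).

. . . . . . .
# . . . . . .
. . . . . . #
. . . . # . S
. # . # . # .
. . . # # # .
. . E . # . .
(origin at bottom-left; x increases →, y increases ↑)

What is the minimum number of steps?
9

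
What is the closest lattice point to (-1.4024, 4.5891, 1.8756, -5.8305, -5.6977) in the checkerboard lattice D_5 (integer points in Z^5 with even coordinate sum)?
(-1, 5, 2, -6, -6)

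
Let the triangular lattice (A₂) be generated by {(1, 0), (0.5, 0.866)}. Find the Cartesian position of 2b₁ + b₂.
(2.5, 0.866)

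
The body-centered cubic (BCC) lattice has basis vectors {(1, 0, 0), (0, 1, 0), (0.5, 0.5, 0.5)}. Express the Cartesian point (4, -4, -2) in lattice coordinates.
6b₁ - 2b₂ - 4b₃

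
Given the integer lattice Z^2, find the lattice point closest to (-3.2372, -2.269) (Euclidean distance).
(-3, -2)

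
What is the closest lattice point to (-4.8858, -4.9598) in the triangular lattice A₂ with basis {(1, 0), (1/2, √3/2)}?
(-5, -5.196)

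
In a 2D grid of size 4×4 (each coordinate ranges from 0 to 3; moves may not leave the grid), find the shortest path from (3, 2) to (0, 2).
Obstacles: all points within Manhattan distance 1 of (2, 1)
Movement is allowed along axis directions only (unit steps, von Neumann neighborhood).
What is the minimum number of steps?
5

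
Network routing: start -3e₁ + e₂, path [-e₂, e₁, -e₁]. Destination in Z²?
(-3, 0)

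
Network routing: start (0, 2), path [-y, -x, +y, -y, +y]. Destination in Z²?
(-1, 2)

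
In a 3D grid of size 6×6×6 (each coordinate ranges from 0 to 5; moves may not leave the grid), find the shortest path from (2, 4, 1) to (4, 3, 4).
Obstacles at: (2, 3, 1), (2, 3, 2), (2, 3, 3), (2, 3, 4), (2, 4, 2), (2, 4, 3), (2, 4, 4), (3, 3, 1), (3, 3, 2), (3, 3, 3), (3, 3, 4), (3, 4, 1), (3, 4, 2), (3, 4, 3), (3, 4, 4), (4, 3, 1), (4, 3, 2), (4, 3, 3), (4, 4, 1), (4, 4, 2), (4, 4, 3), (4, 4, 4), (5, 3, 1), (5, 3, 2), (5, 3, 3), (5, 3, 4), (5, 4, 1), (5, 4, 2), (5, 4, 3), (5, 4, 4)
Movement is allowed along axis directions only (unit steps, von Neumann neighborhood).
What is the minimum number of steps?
10
(one shortest path: (2, 4, 1) → (1, 4, 1) → (1, 3, 1) → (1, 2, 1) → (2, 2, 1) → (3, 2, 1) → (4, 2, 1) → (4, 2, 2) → (4, 2, 3) → (4, 2, 4) → (4, 3, 4))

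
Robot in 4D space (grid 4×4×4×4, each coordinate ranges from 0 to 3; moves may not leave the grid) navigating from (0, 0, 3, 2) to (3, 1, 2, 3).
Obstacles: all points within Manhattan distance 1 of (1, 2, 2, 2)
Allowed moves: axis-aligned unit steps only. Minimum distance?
6
(one shortest path: (0, 0, 3, 2) → (1, 0, 3, 2) → (2, 0, 3, 2) → (3, 0, 3, 2) → (3, 1, 3, 2) → (3, 1, 2, 2) → (3, 1, 2, 3))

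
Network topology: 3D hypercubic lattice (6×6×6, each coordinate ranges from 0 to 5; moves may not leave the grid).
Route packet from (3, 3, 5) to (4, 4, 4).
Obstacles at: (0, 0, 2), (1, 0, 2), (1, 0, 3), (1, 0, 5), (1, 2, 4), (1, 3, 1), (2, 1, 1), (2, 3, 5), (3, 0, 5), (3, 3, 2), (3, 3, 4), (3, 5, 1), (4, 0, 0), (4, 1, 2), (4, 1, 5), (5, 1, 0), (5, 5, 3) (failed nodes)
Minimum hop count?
3
(one shortest path: (3, 3, 5) → (4, 3, 5) → (4, 4, 5) → (4, 4, 4))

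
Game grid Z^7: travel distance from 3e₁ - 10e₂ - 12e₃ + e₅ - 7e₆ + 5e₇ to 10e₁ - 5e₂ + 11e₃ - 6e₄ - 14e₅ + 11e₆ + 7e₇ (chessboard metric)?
23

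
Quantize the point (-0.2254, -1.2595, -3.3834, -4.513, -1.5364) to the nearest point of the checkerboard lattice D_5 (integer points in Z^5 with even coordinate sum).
(0, -1, -3, -4, -2)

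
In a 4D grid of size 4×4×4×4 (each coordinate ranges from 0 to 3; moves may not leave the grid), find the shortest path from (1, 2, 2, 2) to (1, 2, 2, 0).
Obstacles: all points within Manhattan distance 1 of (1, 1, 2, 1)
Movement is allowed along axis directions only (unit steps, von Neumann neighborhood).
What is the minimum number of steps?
4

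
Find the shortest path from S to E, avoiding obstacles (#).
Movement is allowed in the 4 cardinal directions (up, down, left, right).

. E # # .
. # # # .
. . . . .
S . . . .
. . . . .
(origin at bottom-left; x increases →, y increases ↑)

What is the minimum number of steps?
4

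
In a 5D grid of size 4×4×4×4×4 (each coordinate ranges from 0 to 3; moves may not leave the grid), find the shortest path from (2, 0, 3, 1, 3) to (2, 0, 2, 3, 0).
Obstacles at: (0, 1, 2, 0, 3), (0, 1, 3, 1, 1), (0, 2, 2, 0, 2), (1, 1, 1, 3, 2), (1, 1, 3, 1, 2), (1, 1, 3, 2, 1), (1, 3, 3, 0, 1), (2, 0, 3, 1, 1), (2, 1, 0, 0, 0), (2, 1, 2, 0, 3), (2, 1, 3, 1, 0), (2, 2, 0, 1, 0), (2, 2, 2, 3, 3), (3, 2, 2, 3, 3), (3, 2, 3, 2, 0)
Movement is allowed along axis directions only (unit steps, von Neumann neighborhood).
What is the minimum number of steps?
6
(one shortest path: (2, 0, 3, 1, 3) → (2, 0, 2, 1, 3) → (2, 0, 2, 2, 3) → (2, 0, 2, 3, 3) → (2, 0, 2, 3, 2) → (2, 0, 2, 3, 1) → (2, 0, 2, 3, 0))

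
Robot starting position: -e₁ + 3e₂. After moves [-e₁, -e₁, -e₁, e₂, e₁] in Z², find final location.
(-3, 4)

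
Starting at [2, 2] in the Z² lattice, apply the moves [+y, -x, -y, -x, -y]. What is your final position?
(0, 1)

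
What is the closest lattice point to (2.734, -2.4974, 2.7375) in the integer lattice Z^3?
(3, -2, 3)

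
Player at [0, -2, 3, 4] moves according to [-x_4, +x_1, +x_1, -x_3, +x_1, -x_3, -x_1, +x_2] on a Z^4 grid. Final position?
(2, -1, 1, 3)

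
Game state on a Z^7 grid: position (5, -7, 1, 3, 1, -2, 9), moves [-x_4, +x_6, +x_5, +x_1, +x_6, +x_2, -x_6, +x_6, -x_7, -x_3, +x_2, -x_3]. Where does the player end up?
(6, -5, -1, 2, 2, 0, 8)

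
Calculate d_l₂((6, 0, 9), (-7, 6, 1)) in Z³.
16.4012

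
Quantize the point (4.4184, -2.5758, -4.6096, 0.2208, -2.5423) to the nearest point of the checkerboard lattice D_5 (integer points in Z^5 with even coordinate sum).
(4, -3, -5, 0, -2)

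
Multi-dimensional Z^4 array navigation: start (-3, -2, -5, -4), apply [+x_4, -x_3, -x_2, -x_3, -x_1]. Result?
(-4, -3, -7, -3)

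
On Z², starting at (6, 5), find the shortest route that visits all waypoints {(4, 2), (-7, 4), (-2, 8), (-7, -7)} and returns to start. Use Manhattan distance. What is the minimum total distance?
56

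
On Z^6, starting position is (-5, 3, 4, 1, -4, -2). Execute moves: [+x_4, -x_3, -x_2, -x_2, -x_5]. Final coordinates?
(-5, 1, 3, 2, -5, -2)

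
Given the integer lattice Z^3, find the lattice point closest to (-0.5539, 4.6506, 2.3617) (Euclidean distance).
(-1, 5, 2)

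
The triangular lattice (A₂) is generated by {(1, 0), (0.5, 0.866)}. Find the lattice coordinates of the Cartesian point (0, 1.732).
-b₁ + 2b₂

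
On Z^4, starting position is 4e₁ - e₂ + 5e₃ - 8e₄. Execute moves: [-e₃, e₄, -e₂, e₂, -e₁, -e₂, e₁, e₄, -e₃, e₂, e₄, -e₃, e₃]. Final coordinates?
(4, -1, 3, -5)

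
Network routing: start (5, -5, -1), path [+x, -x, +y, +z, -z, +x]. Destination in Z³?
(6, -4, -1)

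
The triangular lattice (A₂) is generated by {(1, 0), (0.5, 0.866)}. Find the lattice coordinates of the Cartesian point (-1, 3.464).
-3b₁ + 4b₂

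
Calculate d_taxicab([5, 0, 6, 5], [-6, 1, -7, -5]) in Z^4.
35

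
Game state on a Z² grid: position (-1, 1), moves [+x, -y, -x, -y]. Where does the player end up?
(-1, -1)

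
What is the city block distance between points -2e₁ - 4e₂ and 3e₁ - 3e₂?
6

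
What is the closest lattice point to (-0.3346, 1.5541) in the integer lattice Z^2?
(0, 2)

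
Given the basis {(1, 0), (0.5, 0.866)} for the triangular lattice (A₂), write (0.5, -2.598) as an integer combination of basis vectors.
2b₁ - 3b₂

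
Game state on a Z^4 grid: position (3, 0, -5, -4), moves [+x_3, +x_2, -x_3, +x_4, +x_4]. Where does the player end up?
(3, 1, -5, -2)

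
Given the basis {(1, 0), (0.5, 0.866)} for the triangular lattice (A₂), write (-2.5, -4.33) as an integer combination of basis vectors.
-5b₂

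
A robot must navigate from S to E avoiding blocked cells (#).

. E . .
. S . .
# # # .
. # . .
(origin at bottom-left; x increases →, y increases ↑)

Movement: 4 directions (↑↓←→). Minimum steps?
1
(one shortest path: (1, 2) → (1, 3))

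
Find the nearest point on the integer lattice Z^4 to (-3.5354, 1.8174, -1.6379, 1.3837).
(-4, 2, -2, 1)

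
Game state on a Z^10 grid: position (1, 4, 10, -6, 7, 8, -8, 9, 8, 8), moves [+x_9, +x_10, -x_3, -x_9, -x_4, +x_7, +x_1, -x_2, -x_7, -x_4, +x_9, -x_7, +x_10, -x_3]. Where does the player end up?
(2, 3, 8, -8, 7, 8, -9, 9, 9, 10)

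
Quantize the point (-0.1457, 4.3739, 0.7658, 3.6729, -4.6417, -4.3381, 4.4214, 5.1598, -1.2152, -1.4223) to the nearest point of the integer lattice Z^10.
(0, 4, 1, 4, -5, -4, 4, 5, -1, -1)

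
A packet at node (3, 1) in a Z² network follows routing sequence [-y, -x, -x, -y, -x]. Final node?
(0, -1)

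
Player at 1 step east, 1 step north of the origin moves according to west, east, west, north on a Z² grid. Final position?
(0, 2)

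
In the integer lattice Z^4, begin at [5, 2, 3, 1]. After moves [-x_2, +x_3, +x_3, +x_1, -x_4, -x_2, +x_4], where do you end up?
(6, 0, 5, 1)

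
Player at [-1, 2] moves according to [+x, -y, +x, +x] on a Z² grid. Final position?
(2, 1)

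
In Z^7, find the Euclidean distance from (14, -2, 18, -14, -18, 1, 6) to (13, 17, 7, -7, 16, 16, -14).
48.0937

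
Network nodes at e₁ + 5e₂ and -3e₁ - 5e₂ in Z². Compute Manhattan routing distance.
14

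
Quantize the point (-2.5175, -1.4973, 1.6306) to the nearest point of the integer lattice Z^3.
(-3, -1, 2)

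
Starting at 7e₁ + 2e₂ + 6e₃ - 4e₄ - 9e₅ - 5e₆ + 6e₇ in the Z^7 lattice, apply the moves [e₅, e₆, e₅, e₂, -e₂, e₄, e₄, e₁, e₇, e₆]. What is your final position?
(8, 2, 6, -2, -7, -3, 7)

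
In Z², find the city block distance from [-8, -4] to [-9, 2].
7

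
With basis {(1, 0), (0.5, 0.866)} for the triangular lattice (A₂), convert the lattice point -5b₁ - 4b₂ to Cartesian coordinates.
(-7, -3.464)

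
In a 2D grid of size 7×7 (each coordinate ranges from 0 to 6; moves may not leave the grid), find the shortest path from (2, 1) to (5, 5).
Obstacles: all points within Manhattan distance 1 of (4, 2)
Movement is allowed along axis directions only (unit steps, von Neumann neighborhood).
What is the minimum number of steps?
7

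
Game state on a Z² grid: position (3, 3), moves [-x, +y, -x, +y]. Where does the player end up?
(1, 5)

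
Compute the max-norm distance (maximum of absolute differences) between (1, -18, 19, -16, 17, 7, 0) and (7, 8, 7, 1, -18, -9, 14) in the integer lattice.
35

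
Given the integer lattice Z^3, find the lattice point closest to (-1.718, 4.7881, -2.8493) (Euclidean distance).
(-2, 5, -3)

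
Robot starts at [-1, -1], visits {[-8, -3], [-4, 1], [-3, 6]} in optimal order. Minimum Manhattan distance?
23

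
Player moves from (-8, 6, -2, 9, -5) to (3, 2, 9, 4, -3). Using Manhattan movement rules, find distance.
33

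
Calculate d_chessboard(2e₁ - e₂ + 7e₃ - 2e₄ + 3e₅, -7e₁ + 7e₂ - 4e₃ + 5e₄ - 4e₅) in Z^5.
11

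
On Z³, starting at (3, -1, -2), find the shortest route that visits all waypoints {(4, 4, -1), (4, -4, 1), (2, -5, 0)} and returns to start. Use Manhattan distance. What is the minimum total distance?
28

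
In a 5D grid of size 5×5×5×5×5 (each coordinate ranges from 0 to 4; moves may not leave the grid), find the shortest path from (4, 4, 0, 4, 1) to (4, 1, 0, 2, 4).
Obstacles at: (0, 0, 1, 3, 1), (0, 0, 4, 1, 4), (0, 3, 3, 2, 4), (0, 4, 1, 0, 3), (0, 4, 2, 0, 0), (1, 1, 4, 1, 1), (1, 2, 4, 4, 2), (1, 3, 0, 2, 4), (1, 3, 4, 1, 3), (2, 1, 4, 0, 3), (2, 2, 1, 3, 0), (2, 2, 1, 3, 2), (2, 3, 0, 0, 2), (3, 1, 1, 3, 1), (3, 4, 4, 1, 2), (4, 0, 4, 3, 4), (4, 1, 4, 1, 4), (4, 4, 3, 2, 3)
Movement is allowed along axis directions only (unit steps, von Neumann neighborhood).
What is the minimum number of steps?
8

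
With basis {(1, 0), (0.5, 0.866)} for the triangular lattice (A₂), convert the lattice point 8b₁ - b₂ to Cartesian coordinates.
(7.5, -0.866)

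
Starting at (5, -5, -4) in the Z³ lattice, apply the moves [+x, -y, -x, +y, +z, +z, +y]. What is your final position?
(5, -4, -2)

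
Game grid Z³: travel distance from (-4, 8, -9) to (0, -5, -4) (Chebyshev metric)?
13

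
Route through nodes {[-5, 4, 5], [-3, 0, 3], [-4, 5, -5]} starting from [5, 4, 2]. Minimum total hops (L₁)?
33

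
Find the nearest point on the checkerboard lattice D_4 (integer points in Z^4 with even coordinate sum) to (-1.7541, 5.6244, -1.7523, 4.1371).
(-2, 6, -2, 4)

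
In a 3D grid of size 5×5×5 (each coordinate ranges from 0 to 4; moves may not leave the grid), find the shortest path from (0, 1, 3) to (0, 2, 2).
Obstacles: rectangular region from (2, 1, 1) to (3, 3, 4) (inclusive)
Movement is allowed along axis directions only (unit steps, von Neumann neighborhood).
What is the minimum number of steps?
2
(one shortest path: (0, 1, 3) → (0, 2, 3) → (0, 2, 2))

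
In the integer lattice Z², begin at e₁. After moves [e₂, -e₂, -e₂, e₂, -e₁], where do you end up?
(0, 0)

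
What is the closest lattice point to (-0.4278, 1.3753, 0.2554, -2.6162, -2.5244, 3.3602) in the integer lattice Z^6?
(0, 1, 0, -3, -3, 3)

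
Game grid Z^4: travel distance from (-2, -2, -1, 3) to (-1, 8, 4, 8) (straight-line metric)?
12.2882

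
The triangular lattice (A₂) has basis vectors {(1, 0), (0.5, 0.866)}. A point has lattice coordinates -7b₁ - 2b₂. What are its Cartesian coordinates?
(-8, -1.732)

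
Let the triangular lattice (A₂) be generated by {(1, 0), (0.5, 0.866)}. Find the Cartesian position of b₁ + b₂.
(1.5, 0.866)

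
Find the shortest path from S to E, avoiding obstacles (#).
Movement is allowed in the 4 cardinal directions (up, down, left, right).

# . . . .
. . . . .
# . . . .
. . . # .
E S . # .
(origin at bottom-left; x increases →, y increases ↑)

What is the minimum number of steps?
1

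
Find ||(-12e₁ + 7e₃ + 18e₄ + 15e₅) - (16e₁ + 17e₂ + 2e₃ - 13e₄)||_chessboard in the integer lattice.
31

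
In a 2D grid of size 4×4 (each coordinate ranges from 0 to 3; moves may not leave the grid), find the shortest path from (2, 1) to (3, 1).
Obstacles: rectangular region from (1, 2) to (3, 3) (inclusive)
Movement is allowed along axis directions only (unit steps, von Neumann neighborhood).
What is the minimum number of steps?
1
(one shortest path: (2, 1) → (3, 1))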